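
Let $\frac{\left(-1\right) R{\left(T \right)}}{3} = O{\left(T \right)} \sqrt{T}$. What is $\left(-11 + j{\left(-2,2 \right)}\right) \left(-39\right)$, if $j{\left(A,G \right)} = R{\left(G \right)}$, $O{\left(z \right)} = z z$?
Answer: $429 + 468 \sqrt{2} \approx 1090.9$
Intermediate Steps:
$O{\left(z \right)} = z^{2}$
$R{\left(T \right)} = - 3 T^{\frac{5}{2}}$ ($R{\left(T \right)} = - 3 T^{2} \sqrt{T} = - 3 T^{\frac{5}{2}}$)
$j{\left(A,G \right)} = - 3 G^{\frac{5}{2}}$
$\left(-11 + j{\left(-2,2 \right)}\right) \left(-39\right) = \left(-11 - 3 \cdot 2^{\frac{5}{2}}\right) \left(-39\right) = \left(-11 - 3 \cdot 4 \sqrt{2}\right) \left(-39\right) = \left(-11 - 12 \sqrt{2}\right) \left(-39\right) = 429 + 468 \sqrt{2}$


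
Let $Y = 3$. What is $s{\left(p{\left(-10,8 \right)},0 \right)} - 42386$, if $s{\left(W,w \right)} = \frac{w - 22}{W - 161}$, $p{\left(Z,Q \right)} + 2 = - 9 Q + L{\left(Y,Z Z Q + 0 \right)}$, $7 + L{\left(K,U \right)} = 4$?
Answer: $- \frac{5043923}{119} \approx -42386.0$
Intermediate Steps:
$L{\left(K,U \right)} = -3$ ($L{\left(K,U \right)} = -7 + 4 = -3$)
$p{\left(Z,Q \right)} = -5 - 9 Q$ ($p{\left(Z,Q \right)} = -2 - \left(3 + 9 Q\right) = -5 - 9 Q$)
$s{\left(W,w \right)} = \frac{-22 + w}{-161 + W}$
$s{\left(p{\left(-10,8 \right)},0 \right)} - 42386 = \frac{-22 + 0}{-161 - 77} - 42386 = \frac{1}{-161 - 77} \left(-22\right) - 42386 = \frac{1}{-238} \left(-22\right) - 42386 = \left(- \frac{1}{238}\right) \left(-22\right) - 42386 = \frac{11}{119} - 42386 = - \frac{5043923}{119}$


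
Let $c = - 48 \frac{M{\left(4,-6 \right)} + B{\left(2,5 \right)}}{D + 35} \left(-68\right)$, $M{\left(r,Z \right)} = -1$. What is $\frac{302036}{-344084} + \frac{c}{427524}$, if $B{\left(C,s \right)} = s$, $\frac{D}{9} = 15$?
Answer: $- \frac{13448043043}{15323350835} \approx -0.87762$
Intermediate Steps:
$D = 135$ ($D = 9 \cdot 15 = 135$)
$c = \frac{384}{5}$ ($c = - 48 \frac{-1 + 5}{135 + 35} \left(-68\right) = - 48 \cdot \frac{4}{170} \left(-68\right) = - 48 \cdot 4 \cdot \frac{1}{170} \left(-68\right) = \left(-48\right) \frac{2}{85} \left(-68\right) = \left(- \frac{96}{85}\right) \left(-68\right) = \frac{384}{5} \approx 76.8$)
$\frac{302036}{-344084} + \frac{c}{427524} = \frac{302036}{-344084} + \frac{384}{5 \cdot 427524} = 302036 \left(- \frac{1}{344084}\right) + \frac{384}{5} \cdot \frac{1}{427524} = - \frac{75509}{86021} + \frac{32}{178135} = - \frac{13448043043}{15323350835}$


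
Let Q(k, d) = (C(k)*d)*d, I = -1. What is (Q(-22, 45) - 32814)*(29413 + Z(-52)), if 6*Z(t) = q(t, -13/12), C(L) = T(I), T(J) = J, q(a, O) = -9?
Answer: -2049334497/2 ≈ -1.0247e+9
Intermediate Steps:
C(L) = -1
Z(t) = -3/2 (Z(t) = (1/6)*(-9) = -3/2)
Q(k, d) = -d**2 (Q(k, d) = (-d)*d = -d**2)
(Q(-22, 45) - 32814)*(29413 + Z(-52)) = (-1*45**2 - 32814)*(29413 - 3/2) = (-1*2025 - 32814)*(58823/2) = (-2025 - 32814)*(58823/2) = -34839*58823/2 = -2049334497/2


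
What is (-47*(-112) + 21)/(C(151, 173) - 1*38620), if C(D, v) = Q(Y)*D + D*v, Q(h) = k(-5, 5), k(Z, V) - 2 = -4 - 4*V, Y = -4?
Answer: -5285/15819 ≈ -0.33409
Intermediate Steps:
k(Z, V) = -2 - 4*V (k(Z, V) = 2 + (-4 - 4*V) = -2 - 4*V)
Q(h) = -22 (Q(h) = -2 - 4*5 = -2 - 20 = -22)
C(D, v) = -22*D + D*v
(-47*(-112) + 21)/(C(151, 173) - 1*38620) = (-47*(-112) + 21)/(151*(-22 + 173) - 1*38620) = (5264 + 21)/(151*151 - 38620) = 5285/(22801 - 38620) = 5285/(-15819) = 5285*(-1/15819) = -5285/15819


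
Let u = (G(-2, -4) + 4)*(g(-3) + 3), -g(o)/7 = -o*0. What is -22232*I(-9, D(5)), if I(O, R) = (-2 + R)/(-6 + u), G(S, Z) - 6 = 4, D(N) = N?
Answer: -5558/3 ≈ -1852.7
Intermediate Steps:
g(o) = 0 (g(o) = -7*(-o)*0 = -7*0 = 0)
G(S, Z) = 10 (G(S, Z) = 6 + 4 = 10)
u = 42 (u = (10 + 4)*(0 + 3) = 14*3 = 42)
I(O, R) = -1/18 + R/36 (I(O, R) = (-2 + R)/(-6 + 42) = (-2 + R)/36 = (-2 + R)*(1/36) = -1/18 + R/36)
-22232*I(-9, D(5)) = -22232*(-1/18 + (1/36)*5) = -22232*(-1/18 + 5/36) = -22232*1/12 = -5558/3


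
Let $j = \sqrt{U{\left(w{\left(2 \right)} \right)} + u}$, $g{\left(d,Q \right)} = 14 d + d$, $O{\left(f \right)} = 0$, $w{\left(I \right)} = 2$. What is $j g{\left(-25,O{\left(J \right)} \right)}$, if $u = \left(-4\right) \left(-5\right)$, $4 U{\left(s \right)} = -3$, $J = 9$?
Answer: $- \frac{375 \sqrt{77}}{2} \approx -1645.3$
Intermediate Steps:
$g{\left(d,Q \right)} = 15 d$
$U{\left(s \right)} = - \frac{3}{4}$ ($U{\left(s \right)} = \frac{1}{4} \left(-3\right) = - \frac{3}{4}$)
$u = 20$
$j = \frac{\sqrt{77}}{2}$ ($j = \sqrt{- \frac{3}{4} + 20} = \sqrt{\frac{77}{4}} = \frac{\sqrt{77}}{2} \approx 4.3875$)
$j g{\left(-25,O{\left(J \right)} \right)} = \frac{\sqrt{77}}{2} \cdot 15 \left(-25\right) = \frac{\sqrt{77}}{2} \left(-375\right) = - \frac{375 \sqrt{77}}{2}$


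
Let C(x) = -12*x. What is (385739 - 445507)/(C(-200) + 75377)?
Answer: -59768/77777 ≈ -0.76845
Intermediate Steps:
(385739 - 445507)/(C(-200) + 75377) = (385739 - 445507)/(-12*(-200) + 75377) = -59768/(2400 + 75377) = -59768/77777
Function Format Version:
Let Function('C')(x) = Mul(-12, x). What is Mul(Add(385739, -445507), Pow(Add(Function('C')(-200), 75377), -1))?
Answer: Rational(-59768, 77777) ≈ -0.76845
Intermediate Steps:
Mul(Add(385739, -445507), Pow(Add(Function('C')(-200), 75377), -1)) = Mul(Add(385739, -445507), Pow(Add(Mul(-12, -200), 75377), -1)) = Mul(-59768, Pow(Add(2400, 75377), -1)) = Mul(-59768, Pow(77777, -1)) = Mul(-59768, Rational(1, 77777)) = Rational(-59768, 77777)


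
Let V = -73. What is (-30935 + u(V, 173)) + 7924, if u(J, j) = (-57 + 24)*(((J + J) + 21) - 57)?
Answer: -17005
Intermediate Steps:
u(J, j) = 1188 - 66*J (u(J, j) = -33*((2*J + 21) - 57) = -33*((21 + 2*J) - 57) = -33*(-36 + 2*J) = 1188 - 66*J)
(-30935 + u(V, 173)) + 7924 = (-30935 + (1188 - 66*(-73))) + 7924 = (-30935 + (1188 + 4818)) + 7924 = (-30935 + 6006) + 7924 = -24929 + 7924 = -17005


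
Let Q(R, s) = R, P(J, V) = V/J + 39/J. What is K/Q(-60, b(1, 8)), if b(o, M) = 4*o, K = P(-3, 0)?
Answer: 13/60 ≈ 0.21667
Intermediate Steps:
P(J, V) = 39/J + V/J
K = -13 (K = (39 + 0)/(-3) = -⅓*39 = -13)
K/Q(-60, b(1, 8)) = -13/(-60) = -13*(-1/60) = 13/60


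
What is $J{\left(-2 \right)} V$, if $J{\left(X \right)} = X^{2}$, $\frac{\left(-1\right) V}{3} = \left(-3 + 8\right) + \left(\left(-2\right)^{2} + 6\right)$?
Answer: $-180$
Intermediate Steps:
$V = -45$ ($V = - 3 \left(\left(-3 + 8\right) + \left(\left(-2\right)^{2} + 6\right)\right) = - 3 \left(5 + \left(4 + 6\right)\right) = - 3 \left(5 + 10\right) = \left(-3\right) 15 = -45$)
$J{\left(-2 \right)} V = \left(-2\right)^{2} \left(-45\right) = 4 \left(-45\right) = -180$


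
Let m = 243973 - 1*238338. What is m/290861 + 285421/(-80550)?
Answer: -82563938231/23428853550 ≈ -3.5240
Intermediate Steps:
m = 5635 (m = 243973 - 238338 = 5635)
m/290861 + 285421/(-80550) = 5635/290861 + 285421/(-80550) = 5635*(1/290861) + 285421*(-1/80550) = 5635/290861 - 285421/80550 = -82563938231/23428853550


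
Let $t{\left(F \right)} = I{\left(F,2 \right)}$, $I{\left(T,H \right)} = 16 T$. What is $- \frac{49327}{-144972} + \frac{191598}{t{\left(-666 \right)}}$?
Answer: $- \frac{378482177}{21455856} \approx -17.64$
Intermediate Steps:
$t{\left(F \right)} = 16 F$
$- \frac{49327}{-144972} + \frac{191598}{t{\left(-666 \right)}} = - \frac{49327}{-144972} + \frac{191598}{16 \left(-666\right)} = \left(-49327\right) \left(- \frac{1}{144972}\right) + \frac{191598}{-10656} = \frac{49327}{144972} + 191598 \left(- \frac{1}{10656}\right) = \frac{49327}{144972} - \frac{31933}{1776} = - \frac{378482177}{21455856}$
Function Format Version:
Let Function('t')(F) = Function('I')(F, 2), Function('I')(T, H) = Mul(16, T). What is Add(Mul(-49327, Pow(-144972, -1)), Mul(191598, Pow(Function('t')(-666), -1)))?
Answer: Rational(-378482177, 21455856) ≈ -17.640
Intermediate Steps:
Function('t')(F) = Mul(16, F)
Add(Mul(-49327, Pow(-144972, -1)), Mul(191598, Pow(Function('t')(-666), -1))) = Add(Mul(-49327, Pow(-144972, -1)), Mul(191598, Pow(Mul(16, -666), -1))) = Add(Mul(-49327, Rational(-1, 144972)), Mul(191598, Pow(-10656, -1))) = Add(Rational(49327, 144972), Mul(191598, Rational(-1, 10656))) = Add(Rational(49327, 144972), Rational(-31933, 1776)) = Rational(-378482177, 21455856)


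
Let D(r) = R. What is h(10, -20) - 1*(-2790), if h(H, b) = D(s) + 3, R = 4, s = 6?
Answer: 2797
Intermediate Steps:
D(r) = 4
h(H, b) = 7 (h(H, b) = 4 + 3 = 7)
h(10, -20) - 1*(-2790) = 7 - 1*(-2790) = 7 + 2790 = 2797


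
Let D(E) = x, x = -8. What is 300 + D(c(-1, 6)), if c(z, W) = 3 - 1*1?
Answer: 292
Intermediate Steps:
c(z, W) = 2 (c(z, W) = 3 - 1 = 2)
D(E) = -8
300 + D(c(-1, 6)) = 300 - 8 = 292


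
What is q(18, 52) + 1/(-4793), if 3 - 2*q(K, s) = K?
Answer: -71897/9586 ≈ -7.5002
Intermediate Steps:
q(K, s) = 3/2 - K/2
q(18, 52) + 1/(-4793) = (3/2 - ½*18) + 1/(-4793) = (3/2 - 9) - 1/4793 = -15/2 - 1/4793 = -71897/9586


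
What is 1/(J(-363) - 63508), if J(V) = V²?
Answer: 1/68261 ≈ 1.4650e-5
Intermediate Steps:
1/(J(-363) - 63508) = 1/((-363)² - 63508) = 1/(131769 - 63508) = 1/68261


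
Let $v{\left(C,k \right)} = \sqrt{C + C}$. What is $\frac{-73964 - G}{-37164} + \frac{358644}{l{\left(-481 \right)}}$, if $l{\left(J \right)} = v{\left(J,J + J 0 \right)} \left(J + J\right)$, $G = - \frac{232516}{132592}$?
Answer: $\frac{2451700543}{1231912272} + \frac{6897 i \sqrt{962}}{17797} \approx 1.9902 + 12.02 i$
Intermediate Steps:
$G = - \frac{58129}{33148}$ ($G = \left(-232516\right) \frac{1}{132592} = - \frac{58129}{33148} \approx -1.7536$)
$v{\left(C,k \right)} = \sqrt{2} \sqrt{C}$ ($v{\left(C,k \right)} = \sqrt{2 C} = \sqrt{2} \sqrt{C}$)
$l{\left(J \right)} = 2 \sqrt{2} J^{\frac{3}{2}}$ ($l{\left(J \right)} = \sqrt{2} \sqrt{J} \left(J + J\right) = \sqrt{2} \sqrt{J} 2 J = 2 \sqrt{2} J^{\frac{3}{2}}$)
$\frac{-73964 - G}{-37164} + \frac{358644}{l{\left(-481 \right)}} = \frac{-73964 - - \frac{58129}{33148}}{-37164} + \frac{358644}{2 \sqrt{2} \left(-481\right)^{\frac{3}{2}}} = \left(-73964 + \frac{58129}{33148}\right) \left(- \frac{1}{37164}\right) + \frac{358644}{2 \sqrt{2} \left(- 481 i \sqrt{481}\right)} = \left(- \frac{2451700543}{33148}\right) \left(- \frac{1}{37164}\right) + \frac{358644}{\left(-962\right) i \sqrt{962}} = \frac{2451700543}{1231912272} + 358644 \frac{i \sqrt{962}}{925444} = \frac{2451700543}{1231912272} + \frac{6897 i \sqrt{962}}{17797}$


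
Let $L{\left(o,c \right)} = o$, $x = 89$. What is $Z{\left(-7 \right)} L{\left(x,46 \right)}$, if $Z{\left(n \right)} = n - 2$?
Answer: $-801$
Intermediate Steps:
$Z{\left(n \right)} = -2 + n$ ($Z{\left(n \right)} = n - 2 = -2 + n$)
$Z{\left(-7 \right)} L{\left(x,46 \right)} = \left(-2 - 7\right) 89 = \left(-9\right) 89 = -801$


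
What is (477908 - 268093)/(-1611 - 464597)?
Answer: -209815/466208 ≈ -0.45005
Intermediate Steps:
(477908 - 268093)/(-1611 - 464597) = 209815/(-466208) = 209815*(-1/466208) = -209815/466208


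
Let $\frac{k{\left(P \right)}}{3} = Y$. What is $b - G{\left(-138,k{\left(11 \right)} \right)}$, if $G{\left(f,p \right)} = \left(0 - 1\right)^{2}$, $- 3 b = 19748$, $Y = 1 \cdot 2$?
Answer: $- \frac{19751}{3} \approx -6583.7$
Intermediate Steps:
$Y = 2$
$b = - \frac{19748}{3}$ ($b = \left(- \frac{1}{3}\right) 19748 = - \frac{19748}{3} \approx -6582.7$)
$k{\left(P \right)} = 6$ ($k{\left(P \right)} = 3 \cdot 2 = 6$)
$G{\left(f,p \right)} = 1$ ($G{\left(f,p \right)} = \left(-1\right)^{2} = 1$)
$b - G{\left(-138,k{\left(11 \right)} \right)} = - \frac{19748}{3} - 1 = - \frac{19751}{3}$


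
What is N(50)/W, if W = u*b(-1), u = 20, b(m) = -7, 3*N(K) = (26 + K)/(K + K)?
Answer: -19/10500 ≈ -0.0018095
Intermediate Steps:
N(K) = (26 + K)/(6*K) (N(K) = ((26 + K)/(K + K))/3 = ((26 + K)/((2*K)))/3 = ((26 + K)*(1/(2*K)))/3 = ((26 + K)/(2*K))/3 = (26 + K)/(6*K))
W = -140 (W = 20*(-7) = -140)
N(50)/W = ((1/6)*(26 + 50)/50)/(-140) = ((1/6)*(1/50)*76)*(-1/140) = (19/75)*(-1/140) = -19/10500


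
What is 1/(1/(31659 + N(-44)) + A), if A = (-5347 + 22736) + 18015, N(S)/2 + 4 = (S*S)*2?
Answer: 39395/1394740581 ≈ 2.8245e-5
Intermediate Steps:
N(S) = -8 + 4*S**2 (N(S) = -8 + 2*((S*S)*2) = -8 + 2*(S**2*2) = -8 + 2*(2*S**2) = -8 + 4*S**2)
A = 35404 (A = 17389 + 18015 = 35404)
1/(1/(31659 + N(-44)) + A) = 1/(1/(31659 + (-8 + 4*(-44)**2)) + 35404) = 1/(1/(31659 + (-8 + 4*1936)) + 35404) = 1/(1/(31659 + (-8 + 7744)) + 35404) = 1/(1/(31659 + 7736) + 35404) = 1/(1/39395 + 35404) = 1/(1394740581/39395) = 39395/1394740581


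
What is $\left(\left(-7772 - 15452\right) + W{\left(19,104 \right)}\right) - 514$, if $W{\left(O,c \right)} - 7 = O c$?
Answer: $-21755$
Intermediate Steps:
$W{\left(O,c \right)} = 7 + O c$
$\left(\left(-7772 - 15452\right) + W{\left(19,104 \right)}\right) - 514 = \left(\left(-7772 - 15452\right) + \left(7 + 19 \cdot 104\right)\right) - 514 = \left(-23224 + \left(7 + 1976\right)\right) - 514 = \left(-23224 + 1983\right) - 514 = -21241 - 514 = -21755$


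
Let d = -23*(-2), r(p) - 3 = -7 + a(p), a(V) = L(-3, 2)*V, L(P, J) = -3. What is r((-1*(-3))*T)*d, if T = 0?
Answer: -184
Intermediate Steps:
a(V) = -3*V
r(p) = -4 - 3*p (r(p) = 3 + (-7 - 3*p) = -4 - 3*p)
d = 46
r((-1*(-3))*T)*d = (-4 - 3*(-1*(-3))*0)*46 = (-4 - 9*0)*46 = (-4 - 3*0)*46 = (-4 + 0)*46 = -4*46 = -184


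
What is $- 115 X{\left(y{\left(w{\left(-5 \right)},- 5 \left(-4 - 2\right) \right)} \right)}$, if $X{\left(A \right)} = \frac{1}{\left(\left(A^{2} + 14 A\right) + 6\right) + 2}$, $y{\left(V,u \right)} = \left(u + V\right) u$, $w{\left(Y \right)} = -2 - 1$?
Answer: $- \frac{115}{667448} \approx -0.0001723$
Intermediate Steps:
$w{\left(Y \right)} = -3$ ($w{\left(Y \right)} = -2 - 1 = -3$)
$y{\left(V,u \right)} = u \left(V + u\right)$ ($y{\left(V,u \right)} = \left(V + u\right) u = u \left(V + u\right)$)
$X{\left(A \right)} = \frac{1}{8 + A^{2} + 14 A}$ ($X{\left(A \right)} = \frac{1}{\left(6 + A^{2} + 14 A\right) + 2} = \frac{1}{8 + A^{2} + 14 A}$)
$- 115 X{\left(y{\left(w{\left(-5 \right)},- 5 \left(-4 - 2\right) \right)} \right)} = - \frac{115}{8 + \left(- 5 \left(-4 - 2\right) \left(-3 - 5 \left(-4 - 2\right)\right)\right)^{2} + 14 - 5 \left(-4 - 2\right) \left(-3 - 5 \left(-4 - 2\right)\right)} = - \frac{115}{8 + \left(\left(-5\right) \left(-6\right) \left(-3 - -30\right)\right)^{2} + 14 \left(-5\right) \left(-6\right) \left(-3 - -30\right)} = - \frac{115}{8 + \left(30 \left(-3 + 30\right)\right)^{2} + 14 \cdot 30 \left(-3 + 30\right)} = - \frac{115}{8 + \left(30 \cdot 27\right)^{2} + 14 \cdot 30 \cdot 27} = - \frac{115}{8 + 810^{2} + 14 \cdot 810} = - \frac{115}{8 + 656100 + 11340} = - \frac{115}{667448}$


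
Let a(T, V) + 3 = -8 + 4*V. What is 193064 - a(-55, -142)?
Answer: 193643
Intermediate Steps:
a(T, V) = -11 + 4*V (a(T, V) = -3 + (-8 + 4*V) = -11 + 4*V)
193064 - a(-55, -142) = 193064 - (-11 + 4*(-142)) = 193064 - (-11 - 568) = 193064 - 1*(-579) = 193064 + 579 = 193643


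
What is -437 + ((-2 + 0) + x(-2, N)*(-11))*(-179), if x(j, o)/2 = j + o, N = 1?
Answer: -4017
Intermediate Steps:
x(j, o) = 2*j + 2*o (x(j, o) = 2*(j + o) = 2*j + 2*o)
-437 + ((-2 + 0) + x(-2, N)*(-11))*(-179) = -437 + ((-2 + 0) + (2*(-2) + 2*1)*(-11))*(-179) = -437 + (-2 + (-4 + 2)*(-11))*(-179) = -437 + (-2 - 2*(-11))*(-179) = -437 + (-2 + 22)*(-179) = -437 + 20*(-179) = -437 - 3580 = -4017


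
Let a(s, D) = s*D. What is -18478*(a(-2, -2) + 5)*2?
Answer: -332604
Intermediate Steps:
a(s, D) = D*s
-18478*(a(-2, -2) + 5)*2 = -18478*(-2*(-2) + 5)*2 = -18478*(4 + 5)*2 = -166302*2 = -18478*18 = -332604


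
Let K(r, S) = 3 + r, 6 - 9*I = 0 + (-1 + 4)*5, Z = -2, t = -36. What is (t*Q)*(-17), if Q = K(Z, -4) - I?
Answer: 1224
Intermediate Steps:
I = -1 (I = ⅔ - (0 + (-1 + 4)*5)/9 = ⅔ - (0 + 3*5)/9 = ⅔ - (0 + 15)/9 = ⅔ - ⅑*15 = ⅔ - 5/3 = -1)
Q = 2 (Q = (3 - 2) - 1*(-1) = 1 + 1 = 2)
(t*Q)*(-17) = -36*2*(-17) = -72*(-17) = 1224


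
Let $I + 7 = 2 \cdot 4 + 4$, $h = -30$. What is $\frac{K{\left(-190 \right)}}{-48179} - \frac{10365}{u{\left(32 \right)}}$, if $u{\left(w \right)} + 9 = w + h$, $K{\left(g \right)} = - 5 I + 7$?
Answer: $\frac{499375461}{337253} \approx 1480.7$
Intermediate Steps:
$I = 5$ ($I = -7 + \left(2 \cdot 4 + 4\right) = -7 + \left(8 + 4\right) = -7 + 12 = 5$)
$K{\left(g \right)} = -18$ ($K{\left(g \right)} = \left(-5\right) 5 + 7 = -25 + 7 = -18$)
$u{\left(w \right)} = -39 + w$ ($u{\left(w \right)} = -9 + \left(w - 30\right) = -9 + \left(-30 + w\right) = -39 + w$)
$\frac{K{\left(-190 \right)}}{-48179} - \frac{10365}{u{\left(32 \right)}} = - \frac{18}{-48179} - \frac{10365}{-39 + 32} = \left(-18\right) \left(- \frac{1}{48179}\right) - \frac{10365}{-7} = \frac{18}{48179} - - \frac{10365}{7} = \frac{18}{48179} + \frac{10365}{7} = \frac{499375461}{337253}$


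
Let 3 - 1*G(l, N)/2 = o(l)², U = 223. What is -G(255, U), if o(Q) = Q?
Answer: 130044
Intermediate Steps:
G(l, N) = 6 - 2*l²
-G(255, U) = -(6 - 2*255²) = -(6 - 2*65025) = -(6 - 130050) = -1*(-130044) = 130044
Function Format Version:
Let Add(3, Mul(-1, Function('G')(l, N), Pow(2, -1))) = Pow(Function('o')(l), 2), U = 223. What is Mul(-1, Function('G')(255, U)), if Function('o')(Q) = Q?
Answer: 130044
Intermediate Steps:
Function('G')(l, N) = Add(6, Mul(-2, Pow(l, 2)))
Mul(-1, Function('G')(255, U)) = Mul(-1, Add(6, Mul(-2, Pow(255, 2)))) = Mul(-1, Add(6, Mul(-2, 65025))) = Mul(-1, Add(6, -130050)) = Mul(-1, -130044) = 130044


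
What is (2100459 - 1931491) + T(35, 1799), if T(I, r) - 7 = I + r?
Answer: 170809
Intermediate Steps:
T(I, r) = 7 + I + r (T(I, r) = 7 + (I + r) = 7 + I + r)
(2100459 - 1931491) + T(35, 1799) = (2100459 - 1931491) + (7 + 35 + 1799) = 168968 + 1841 = 170809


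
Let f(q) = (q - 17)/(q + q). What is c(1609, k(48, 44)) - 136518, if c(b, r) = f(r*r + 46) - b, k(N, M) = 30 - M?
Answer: -66853243/484 ≈ -1.3813e+5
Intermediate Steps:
f(q) = (-17 + q)/(2*q) (f(q) = (-17 + q)/((2*q)) = (-17 + q)*(1/(2*q)) = (-17 + q)/(2*q))
c(b, r) = -b + (29 + r²)/(2*(46 + r²)) (c(b, r) = (-17 + (r*r + 46))/(2*(r*r + 46)) - b = (-17 + (r² + 46))/(2*(r² + 46)) - b = (-17 + (46 + r²))/(2*(46 + r²)) - b = (29 + r²)/(2*(46 + r²)) - b = -b + (29 + r²)/(2*(46 + r²)))
c(1609, k(48, 44)) - 136518 = (29 + (30 - 1*44)² - 2*1609*(46 + (30 - 1*44)²))/(2*(46 + (30 - 1*44)²)) - 136518 = (29 + (30 - 44)² - 2*1609*(46 + (30 - 44)²))/(2*(46 + (30 - 44)²)) - 136518 = (29 + (-14)² - 2*1609*(46 + (-14)²))/(2*(46 + (-14)²)) - 136518 = (29 + 196 - 2*1609*(46 + 196))/(2*(46 + 196)) - 136518 = (½)*(29 + 196 - 2*1609*242)/242 - 136518 = (½)*(1/242)*(29 + 196 - 778756) - 136518 = (½)*(1/242)*(-778531) - 136518 = -778531/484 - 136518 = -66853243/484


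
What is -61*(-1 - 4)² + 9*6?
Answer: -1471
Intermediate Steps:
-61*(-1 - 4)² + 9*6 = -61*(-5)² + 54 = -61*25 + 54 = -1525 + 54 = -1471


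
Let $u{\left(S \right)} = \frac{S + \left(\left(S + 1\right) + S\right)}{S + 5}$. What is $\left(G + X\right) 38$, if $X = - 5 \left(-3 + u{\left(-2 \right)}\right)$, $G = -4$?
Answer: $\frac{2204}{3} \approx 734.67$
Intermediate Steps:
$u{\left(S \right)} = \frac{1 + 3 S}{5 + S}$ ($u{\left(S \right)} = \frac{S + \left(\left(1 + S\right) + S\right)}{5 + S} = \frac{S + \left(1 + 2 S\right)}{5 + S} = \frac{1 + 3 S}{5 + S}$)
$X = \frac{70}{3}$ ($X = - 5 \left(-3 + \frac{1 + 3 \left(-2\right)}{5 - 2}\right) = - 5 \left(-3 + \frac{1 - 6}{3}\right) = - 5 \left(-3 + \frac{1}{3} \left(-5\right)\right) = - 5 \left(-3 - \frac{5}{3}\right) = \left(-5\right) \left(- \frac{14}{3}\right) = \frac{70}{3} \approx 23.333$)
$\left(G + X\right) 38 = \left(-4 + \frac{70}{3}\right) 38 = \frac{58}{3} \cdot 38 = \frac{2204}{3}$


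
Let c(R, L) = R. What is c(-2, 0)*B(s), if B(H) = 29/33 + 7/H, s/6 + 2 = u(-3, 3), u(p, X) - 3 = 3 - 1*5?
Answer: 19/33 ≈ 0.57576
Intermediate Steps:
u(p, X) = 1 (u(p, X) = 3 + (3 - 1*5) = 3 + (3 - 5) = 3 - 2 = 1)
s = -6 (s = -12 + 6*1 = -12 + 6 = -6)
B(H) = 29/33 + 7/H (B(H) = 29*(1/33) + 7/H = 29/33 + 7/H)
c(-2, 0)*B(s) = -2*(29/33 + 7/(-6)) = -2*(29/33 + 7*(-⅙)) = -2*(29/33 - 7/6) = -2*(-19/66) = 19/33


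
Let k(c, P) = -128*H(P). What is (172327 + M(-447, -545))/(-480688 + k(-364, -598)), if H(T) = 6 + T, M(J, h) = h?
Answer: -85891/202456 ≈ -0.42425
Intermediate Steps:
k(c, P) = -768 - 128*P (k(c, P) = -128*(6 + P) = -768 - 128*P)
(172327 + M(-447, -545))/(-480688 + k(-364, -598)) = (172327 - 545)/(-480688 + (-768 - 128*(-598))) = 171782/(-480688 + (-768 + 76544)) = 171782/(-480688 + 75776) = 171782/(-404912) = 171782*(-1/404912) = -85891/202456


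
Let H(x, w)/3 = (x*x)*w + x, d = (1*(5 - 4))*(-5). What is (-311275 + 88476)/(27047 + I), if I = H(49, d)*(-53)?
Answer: -222799/1928051 ≈ -0.11556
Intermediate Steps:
d = -5 (d = (1*1)*(-5) = 1*(-5) = -5)
H(x, w) = 3*x + 3*w*x² (H(x, w) = 3*((x*x)*w + x) = 3*(x²*w + x) = 3*(w*x² + x) = 3*(x + w*x²) = 3*x + 3*w*x²)
I = 1901004 (I = (3*49*(1 - 5*49))*(-53) = (3*49*(1 - 245))*(-53) = (3*49*(-244))*(-53) = -35868*(-53) = 1901004)
(-311275 + 88476)/(27047 + I) = (-311275 + 88476)/(27047 + 1901004) = -222799/1928051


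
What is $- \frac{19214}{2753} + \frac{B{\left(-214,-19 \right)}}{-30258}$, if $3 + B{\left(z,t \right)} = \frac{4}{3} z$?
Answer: $- \frac{1741750291}{249900822} \approx -6.9698$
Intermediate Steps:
$B{\left(z,t \right)} = -3 + \frac{4 z}{3}$ ($B{\left(z,t \right)} = -3 + \frac{4}{3} z = -3 + 4 \cdot \frac{1}{3} z = -3 + \frac{4 z}{3}$)
$- \frac{19214}{2753} + \frac{B{\left(-214,-19 \right)}}{-30258} = - \frac{19214}{2753} + \frac{-3 + \frac{4}{3} \left(-214\right)}{-30258} = \left(-19214\right) \frac{1}{2753} + \left(-3 - \frac{856}{3}\right) \left(- \frac{1}{30258}\right) = - \frac{19214}{2753} - - \frac{865}{90774} = - \frac{19214}{2753} + \frac{865}{90774} = - \frac{1741750291}{249900822}$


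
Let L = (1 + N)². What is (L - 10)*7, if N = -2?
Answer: -63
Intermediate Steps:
L = 1 (L = (1 - 2)² = (-1)² = 1)
(L - 10)*7 = (1 - 10)*7 = -9*7 = -63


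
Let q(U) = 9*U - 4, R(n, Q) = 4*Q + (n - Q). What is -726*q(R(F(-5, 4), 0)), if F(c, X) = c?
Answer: 35574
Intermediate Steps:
R(n, Q) = n + 3*Q
q(U) = -4 + 9*U
-726*q(R(F(-5, 4), 0)) = -726*(-4 + 9*(-5 + 3*0)) = -726*(-4 + 9*(-5 + 0)) = -726*(-4 + 9*(-5)) = -726*(-4 - 45) = -726*(-49) = 35574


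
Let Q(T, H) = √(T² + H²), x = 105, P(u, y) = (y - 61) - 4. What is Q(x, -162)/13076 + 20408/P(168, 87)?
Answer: 10204/11 + 3*√4141/13076 ≈ 927.65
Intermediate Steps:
P(u, y) = -65 + y (P(u, y) = (-61 + y) - 4 = -65 + y)
Q(T, H) = √(H² + T²)
Q(x, -162)/13076 + 20408/P(168, 87) = √((-162)² + 105²)/13076 + 20408/(-65 + 87) = √(26244 + 11025)*(1/13076) + 20408/22 = √37269*(1/13076) + 20408*(1/22) = (3*√4141)*(1/13076) + 10204/11 = 3*√4141/13076 + 10204/11 = 10204/11 + 3*√4141/13076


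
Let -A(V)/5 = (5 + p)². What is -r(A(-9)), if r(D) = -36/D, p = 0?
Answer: -36/125 ≈ -0.28800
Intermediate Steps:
A(V) = -125 (A(V) = -5*(5 + 0)² = -5*5² = -5*25 = -125)
-r(A(-9)) = -(-36)/(-125) = -(-36)*(-1)/125 = -1*36/125 = -36/125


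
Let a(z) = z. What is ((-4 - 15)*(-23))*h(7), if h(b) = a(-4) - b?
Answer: -4807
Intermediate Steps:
h(b) = -4 - b
((-4 - 15)*(-23))*h(7) = ((-4 - 15)*(-23))*(-4 - 1*7) = (-19*(-23))*(-4 - 7) = 437*(-11) = -4807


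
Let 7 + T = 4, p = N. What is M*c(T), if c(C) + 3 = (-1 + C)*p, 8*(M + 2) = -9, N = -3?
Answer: -225/8 ≈ -28.125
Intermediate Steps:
p = -3
T = -3 (T = -7 + 4 = -3)
M = -25/8 (M = -2 + (1/8)*(-9) = -2 - 9/8 = -25/8 ≈ -3.1250)
c(C) = -3*C (c(C) = -3 + (-1 + C)*(-3) = -3 + (3 - 3*C) = -3*C)
M*c(T) = -(-75)*(-3)/8 = -25/8*9 = -225/8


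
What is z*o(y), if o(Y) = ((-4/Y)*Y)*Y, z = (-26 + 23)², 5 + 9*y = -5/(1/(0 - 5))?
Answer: -80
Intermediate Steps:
y = 20/9 (y = -5/9 + (-5/(1/(0 - 5)))/9 = -5/9 + (-5/(1/(-5)))/9 = -5/9 + (-5/(-⅕))/9 = -5/9 + (-5*(-5))/9 = -5/9 + (⅑)*25 = -5/9 + 25/9 = 20/9 ≈ 2.2222)
z = 9 (z = (-3)² = 9)
o(Y) = -4*Y
z*o(y) = 9*(-4*20/9) = 9*(-80/9) = -80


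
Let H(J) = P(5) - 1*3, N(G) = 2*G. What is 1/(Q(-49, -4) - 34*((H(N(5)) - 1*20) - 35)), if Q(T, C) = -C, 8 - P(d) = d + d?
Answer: 1/2044 ≈ 0.00048924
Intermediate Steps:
P(d) = 8 - 2*d (P(d) = 8 - (d + d) = 8 - 2*d)
H(J) = -5 (H(J) = (8 - 2*5) - 1*3 = (8 - 10) - 3 = -2 - 3 = -5)
1/(Q(-49, -4) - 34*((H(N(5)) - 1*20) - 35)) = 1/(-1*(-4) - 34*((-5 - 1*20) - 35)) = 1/(4 - 34*((-5 - 20) - 35)) = 1/(4 - 34*(-25 - 35)) = 1/(4 - 34*(-60)) = 1/(4 + 2040) = 1/2044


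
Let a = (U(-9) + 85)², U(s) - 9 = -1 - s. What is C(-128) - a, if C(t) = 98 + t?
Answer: -10434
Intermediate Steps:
U(s) = 8 - s (U(s) = 9 + (-1 - s) = 8 - s)
a = 10404 (a = ((8 - 1*(-9)) + 85)² = ((8 + 9) + 85)² = (17 + 85)² = 102² = 10404)
C(-128) - a = (98 - 128) - 1*10404 = -30 - 10404 = -10434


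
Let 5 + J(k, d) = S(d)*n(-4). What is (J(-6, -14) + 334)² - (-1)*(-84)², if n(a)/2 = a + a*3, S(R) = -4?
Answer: 215905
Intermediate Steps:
n(a) = 8*a (n(a) = 2*(a + a*3) = 2*(a + 3*a) = 2*(4*a) = 8*a)
J(k, d) = 123 (J(k, d) = -5 - 32*(-4) = -5 - 4*(-32) = -5 + 128 = 123)
(J(-6, -14) + 334)² - (-1)*(-84)² = (123 + 334)² - (-1)*(-84)² = 457² - (-1)*7056 = 208849 - 1*(-7056) = 208849 + 7056 = 215905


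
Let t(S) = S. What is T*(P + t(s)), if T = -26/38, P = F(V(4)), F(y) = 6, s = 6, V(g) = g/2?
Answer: -156/19 ≈ -8.2105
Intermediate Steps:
V(g) = g/2 (V(g) = g*(½) = g/2)
P = 6
T = -13/19 (T = -26*1/38 = -13/19 ≈ -0.68421)
T*(P + t(s)) = -13*(6 + 6)/19 = -13/19*12 = -156/19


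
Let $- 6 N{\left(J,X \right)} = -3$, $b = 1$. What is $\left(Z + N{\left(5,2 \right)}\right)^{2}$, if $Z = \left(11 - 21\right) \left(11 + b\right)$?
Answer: $\frac{57121}{4} \approx 14280.0$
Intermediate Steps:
$N{\left(J,X \right)} = \frac{1}{2}$ ($N{\left(J,X \right)} = \left(- \frac{1}{6}\right) \left(-3\right) = \frac{1}{2}$)
$Z = -120$ ($Z = \left(11 - 21\right) \left(11 + 1\right) = \left(-10\right) 12 = -120$)
$\left(Z + N{\left(5,2 \right)}\right)^{2} = \left(-120 + \frac{1}{2}\right)^{2} = \left(- \frac{239}{2}\right)^{2} = \frac{57121}{4}$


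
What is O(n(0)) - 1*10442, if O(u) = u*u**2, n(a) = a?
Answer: -10442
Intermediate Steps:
O(u) = u**3
O(n(0)) - 1*10442 = 0**3 - 1*10442 = 0 - 10442 = -10442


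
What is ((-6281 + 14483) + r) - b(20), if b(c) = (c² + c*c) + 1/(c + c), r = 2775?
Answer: 407079/40 ≈ 10177.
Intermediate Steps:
b(c) = 1/(2*c) + 2*c² (b(c) = (c² + c²) + 1/(2*c) = 2*c² + 1/(2*c) = 1/(2*c) + 2*c²)
((-6281 + 14483) + r) - b(20) = ((-6281 + 14483) + 2775) - (1 + 4*20³)/(2*20) = (8202 + 2775) - (1 + 4*8000)/(2*20) = 10977 - (1 + 32000)/(2*20) = 10977 - 32001/(2*20) = 10977 - 1*32001/40 = 10977 - 32001/40 = 407079/40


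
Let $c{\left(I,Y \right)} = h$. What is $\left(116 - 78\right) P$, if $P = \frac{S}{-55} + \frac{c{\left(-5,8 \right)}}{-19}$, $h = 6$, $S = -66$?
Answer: $\frac{168}{5} \approx 33.6$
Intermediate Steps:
$c{\left(I,Y \right)} = 6$
$P = \frac{84}{95}$ ($P = - \frac{66}{-55} + \frac{6}{-19} = \left(-66\right) \left(- \frac{1}{55}\right) + 6 \left(- \frac{1}{19}\right) = \frac{6}{5} - \frac{6}{19} = \frac{84}{95} \approx 0.88421$)
$\left(116 - 78\right) P = \left(116 - 78\right) \frac{84}{95} = 38 \cdot \frac{84}{95} = \frac{168}{5}$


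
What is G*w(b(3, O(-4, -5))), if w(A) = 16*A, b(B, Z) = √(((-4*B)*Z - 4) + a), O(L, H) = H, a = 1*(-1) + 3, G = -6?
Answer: -96*√58 ≈ -731.11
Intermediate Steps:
a = 2 (a = -1 + 3 = 2)
b(B, Z) = √(-2 - 4*B*Z) (b(B, Z) = √(((-4*B)*Z - 4) + 2) = √((-4*B*Z - 4) + 2) = √((-4 - 4*B*Z) + 2) = √(-2 - 4*B*Z))
G*w(b(3, O(-4, -5))) = -96*√(-2 - 4*3*(-5)) = -96*√(-2 + 60) = -96*√58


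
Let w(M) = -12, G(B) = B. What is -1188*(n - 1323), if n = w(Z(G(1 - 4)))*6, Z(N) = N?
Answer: 1657260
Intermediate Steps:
n = -72 (n = -12*6 = -72)
-1188*(n - 1323) = -1188*(-72 - 1323) = -1188*(-1395) = 1657260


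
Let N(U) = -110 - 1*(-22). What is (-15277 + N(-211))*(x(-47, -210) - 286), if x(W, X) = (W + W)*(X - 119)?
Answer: -470783600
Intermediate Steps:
x(W, X) = 2*W*(-119 + X) (x(W, X) = (2*W)*(-119 + X) = 2*W*(-119 + X))
N(U) = -88 (N(U) = -110 + 22 = -88)
(-15277 + N(-211))*(x(-47, -210) - 286) = (-15277 - 88)*(2*(-47)*(-119 - 210) - 286) = -15365*(2*(-47)*(-329) - 286) = -15365*(30926 - 286) = -15365*30640 = -470783600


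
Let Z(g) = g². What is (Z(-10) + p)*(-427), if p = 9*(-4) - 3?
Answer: -26047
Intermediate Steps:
p = -39 (p = -36 - 3 = -39)
(Z(-10) + p)*(-427) = ((-10)² - 39)*(-427) = (100 - 39)*(-427) = 61*(-427) = -26047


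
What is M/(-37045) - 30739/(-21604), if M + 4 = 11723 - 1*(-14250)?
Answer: 577691979/800320180 ≈ 0.72183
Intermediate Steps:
M = 25969 (M = -4 + (11723 - 1*(-14250)) = -4 + (11723 + 14250) = -4 + 25973 = 25969)
M/(-37045) - 30739/(-21604) = 25969/(-37045) - 30739/(-21604) = 25969*(-1/37045) - 30739*(-1/21604) = -25969/37045 + 30739/21604 = 577691979/800320180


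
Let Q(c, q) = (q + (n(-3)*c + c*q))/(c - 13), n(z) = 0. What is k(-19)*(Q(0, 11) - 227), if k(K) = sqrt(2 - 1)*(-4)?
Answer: 11848/13 ≈ 911.38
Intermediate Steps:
k(K) = -4 (k(K) = sqrt(1)*(-4) = 1*(-4) = -4)
Q(c, q) = (q + c*q)/(-13 + c) (Q(c, q) = (q + (0*c + c*q))/(c - 13) = (q + (0 + c*q))/(-13 + c) = (q + c*q)/(-13 + c))
k(-19)*(Q(0, 11) - 227) = -4*(11*(1 + 0)/(-13 + 0) - 227) = -4*(11*1/(-13) - 227) = -4*(11*(-1/13)*1 - 227) = -4*(-11/13 - 227) = -4*(-2962/13) = 11848/13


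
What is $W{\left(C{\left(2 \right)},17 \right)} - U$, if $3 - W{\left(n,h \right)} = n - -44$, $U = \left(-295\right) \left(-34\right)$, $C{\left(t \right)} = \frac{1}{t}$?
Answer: $- \frac{20143}{2} \approx -10072.0$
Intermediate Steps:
$U = 10030$
$W{\left(n,h \right)} = -41 - n$ ($W{\left(n,h \right)} = 3 - \left(n - -44\right) = 3 - \left(n + 44\right) = 3 - \left(44 + n\right) = -41 - n$)
$W{\left(C{\left(2 \right)},17 \right)} - U = \left(-41 - \frac{1}{2}\right) - 10030 = - \frac{83}{2} - 10030 = - \frac{20143}{2}$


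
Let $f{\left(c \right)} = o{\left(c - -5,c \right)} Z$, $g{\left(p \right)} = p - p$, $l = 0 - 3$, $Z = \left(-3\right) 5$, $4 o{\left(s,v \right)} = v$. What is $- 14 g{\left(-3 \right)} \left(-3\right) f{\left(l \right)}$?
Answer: $0$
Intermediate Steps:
$o{\left(s,v \right)} = \frac{v}{4}$
$Z = -15$
$l = -3$ ($l = 0 - 3 = -3$)
$g{\left(p \right)} = 0$
$f{\left(c \right)} = - \frac{15 c}{4}$ ($f{\left(c \right)} = \frac{c}{4} \left(-15\right) = - \frac{15 c}{4}$)
$- 14 g{\left(-3 \right)} \left(-3\right) f{\left(l \right)} = - 14 \cdot 0 \left(-3\right) \left(\left(- \frac{15}{4}\right) \left(-3\right)\right) = - 14 \cdot 0 \cdot \frac{45}{4} = \left(-14\right) 0 = 0$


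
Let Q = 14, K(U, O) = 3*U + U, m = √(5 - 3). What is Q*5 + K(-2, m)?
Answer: 62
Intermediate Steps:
m = √2 ≈ 1.4142
K(U, O) = 4*U
Q*5 + K(-2, m) = 14*5 + 4*(-2) = 70 - 8 = 62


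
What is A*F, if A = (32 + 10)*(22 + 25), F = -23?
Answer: -45402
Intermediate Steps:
A = 1974 (A = 42*47 = 1974)
A*F = 1974*(-23) = -45402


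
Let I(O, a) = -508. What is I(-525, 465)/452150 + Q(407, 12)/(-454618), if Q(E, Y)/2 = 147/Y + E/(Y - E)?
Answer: -19046255881/16238886767300 ≈ -0.0011729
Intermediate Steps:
Q(E, Y) = 294/Y + 2*E/(Y - E) (Q(E, Y) = 2*(147/Y + E/(Y - E)) = 294/Y + 2*E/(Y - E))
I(-525, 465)/452150 + Q(407, 12)/(-454618) = -508/452150 + (2*(-147*12 + 147*407 - 1*407*12)/(12*(407 - 1*12)))/(-454618) = -508*1/452150 + (2*(1/12)*(-1764 + 59829 - 4884)/(407 - 12))*(-1/454618) = -254/226075 + (2*(1/12)*53181/395)*(-1/454618) = -254/226075 + (2*(1/12)*(1/395)*53181)*(-1/454618) = -254/226075 + (17727/790)*(-1/454618) = -254/226075 - 17727/359148220 = -19046255881/16238886767300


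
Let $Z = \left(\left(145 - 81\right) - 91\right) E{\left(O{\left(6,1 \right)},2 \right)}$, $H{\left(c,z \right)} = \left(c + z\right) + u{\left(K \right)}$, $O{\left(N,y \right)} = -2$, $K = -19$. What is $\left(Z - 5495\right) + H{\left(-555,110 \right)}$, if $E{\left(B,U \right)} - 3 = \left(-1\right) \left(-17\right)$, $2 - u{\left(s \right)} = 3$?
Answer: $-6481$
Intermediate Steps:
$u{\left(s \right)} = -1$ ($u{\left(s \right)} = 2 - 3 = -1$)
$E{\left(B,U \right)} = 20$ ($E{\left(B,U \right)} = 3 - -17 = 3 + 17 = 20$)
$H{\left(c,z \right)} = -1 + c + z$ ($H{\left(c,z \right)} = \left(c + z\right) - 1 = -1 + c + z$)
$Z = -540$ ($Z = \left(\left(145 - 81\right) - 91\right) 20 = \left(64 - 91\right) 20 = \left(-27\right) 20 = -540$)
$\left(Z - 5495\right) + H{\left(-555,110 \right)} = \left(-540 - 5495\right) - 446 = -6035 - 446 = -6481$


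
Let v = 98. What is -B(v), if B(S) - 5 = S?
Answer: -103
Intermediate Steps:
B(S) = 5 + S
-B(v) = -(5 + 98) = -1*103 = -103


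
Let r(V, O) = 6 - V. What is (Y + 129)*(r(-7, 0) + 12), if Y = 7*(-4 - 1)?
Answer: 2350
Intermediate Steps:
Y = -35 (Y = 7*(-5) = -35)
(Y + 129)*(r(-7, 0) + 12) = (-35 + 129)*((6 - 1*(-7)) + 12) = 94*((6 + 7) + 12) = 94*(13 + 12) = 94*25 = 2350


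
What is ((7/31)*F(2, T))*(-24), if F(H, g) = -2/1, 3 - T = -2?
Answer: 336/31 ≈ 10.839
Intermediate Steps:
T = 5 (T = 3 - 1*(-2) = 3 + 2 = 5)
F(H, g) = -2 (F(H, g) = -2*1 = -2)
((7/31)*F(2, T))*(-24) = ((7/31)*(-2))*(-24) = -14/31*(-24) = 336/31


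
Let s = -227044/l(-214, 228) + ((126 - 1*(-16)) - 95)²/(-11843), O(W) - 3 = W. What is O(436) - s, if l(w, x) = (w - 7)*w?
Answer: 9564557776/21542417 ≈ 443.99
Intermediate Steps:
O(W) = 3 + W
l(w, x) = w*(-7 + w) (l(w, x) = (-7 + w)*w = w*(-7 + w))
s = -107436713/21542417 (s = -227044*(-1/(214*(-7 - 214))) + ((126 - 1*(-16)) - 95)²/(-11843) = -227044/((-214*(-221))) + ((126 + 16) - 95)²*(-1/11843) = -227044/47294 + (142 - 95)²*(-1/11843) = -227044*1/47294 + 47²*(-1/11843) = -113522/23647 + 2209*(-1/11843) = -113522/23647 - 2209/11843 = -107436713/21542417 ≈ -4.9872)
O(436) - s = (3 + 436) - 1*(-107436713/21542417) = 439 + 107436713/21542417 = 9564557776/21542417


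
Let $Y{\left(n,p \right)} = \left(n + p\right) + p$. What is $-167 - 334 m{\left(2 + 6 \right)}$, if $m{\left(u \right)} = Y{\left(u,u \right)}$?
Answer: $-8183$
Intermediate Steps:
$Y{\left(n,p \right)} = n + 2 p$
$m{\left(u \right)} = 3 u$ ($m{\left(u \right)} = u + 2 u = 3 u$)
$-167 - 334 m{\left(2 + 6 \right)} = -167 - 334 \cdot 3 \left(2 + 6\right) = -167 - 334 \cdot 3 \cdot 8 = -167 - 8016 = -8183$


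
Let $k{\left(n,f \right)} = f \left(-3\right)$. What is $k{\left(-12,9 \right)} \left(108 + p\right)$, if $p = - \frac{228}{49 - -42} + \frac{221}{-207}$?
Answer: $- \frac{5901267}{2093} \approx -2819.5$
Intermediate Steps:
$k{\left(n,f \right)} = - 3 f$
$p = - \frac{67307}{18837}$ ($p = - \frac{228}{49 + 42} + 221 \left(- \frac{1}{207}\right) = - \frac{228}{91} - \frac{221}{207} = - \frac{67307}{18837} \approx -3.5731$)
$k{\left(-12,9 \right)} \left(108 + p\right) = \left(-3\right) 9 \left(108 - \frac{67307}{18837}\right) = \left(-27\right) \frac{1967089}{18837} = - \frac{5901267}{2093}$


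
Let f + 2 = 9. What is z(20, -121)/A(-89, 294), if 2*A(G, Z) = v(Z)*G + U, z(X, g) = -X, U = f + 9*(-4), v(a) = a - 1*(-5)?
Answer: 1/666 ≈ 0.0015015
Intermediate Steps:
f = 7 (f = -2 + 9 = 7)
v(a) = 5 + a (v(a) = a + 5 = 5 + a)
U = -29 (U = 7 + 9*(-4) = 7 - 36 = -29)
A(G, Z) = -29/2 + G*(5 + Z)/2 (A(G, Z) = ((5 + Z)*G - 29)/2 = (G*(5 + Z) - 29)/2 = (-29 + G*(5 + Z))/2 = -29/2 + G*(5 + Z)/2)
z(20, -121)/A(-89, 294) = (-1*20)/(-29/2 + (½)*(-89)*(5 + 294)) = -20/(-29/2 + (½)*(-89)*299) = -20/(-29/2 - 26611/2) = -20/(-13320) = -20*(-1/13320) = 1/666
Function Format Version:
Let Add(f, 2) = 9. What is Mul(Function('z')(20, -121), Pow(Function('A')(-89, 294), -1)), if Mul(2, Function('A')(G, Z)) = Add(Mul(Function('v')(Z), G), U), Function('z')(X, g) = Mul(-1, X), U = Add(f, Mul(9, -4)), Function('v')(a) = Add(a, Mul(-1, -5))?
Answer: Rational(1, 666) ≈ 0.0015015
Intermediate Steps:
f = 7 (f = Add(-2, 9) = 7)
Function('v')(a) = Add(5, a) (Function('v')(a) = Add(a, 5) = Add(5, a))
U = -29 (U = Add(7, Mul(9, -4)) = Add(7, -36) = -29)
Function('A')(G, Z) = Add(Rational(-29, 2), Mul(Rational(1, 2), G, Add(5, Z))) (Function('A')(G, Z) = Mul(Rational(1, 2), Add(Mul(Add(5, Z), G), -29)) = Mul(Rational(1, 2), Add(Mul(G, Add(5, Z)), -29)) = Mul(Rational(1, 2), Add(-29, Mul(G, Add(5, Z)))) = Add(Rational(-29, 2), Mul(Rational(1, 2), G, Add(5, Z))))
Mul(Function('z')(20, -121), Pow(Function('A')(-89, 294), -1)) = Mul(Mul(-1, 20), Pow(Add(Rational(-29, 2), Mul(Rational(1, 2), -89, Add(5, 294))), -1)) = Mul(-20, Pow(Add(Rational(-29, 2), Mul(Rational(1, 2), -89, 299)), -1)) = Mul(-20, Pow(Add(Rational(-29, 2), Rational(-26611, 2)), -1)) = Mul(-20, Pow(-13320, -1)) = Mul(-20, Rational(-1, 13320)) = Rational(1, 666)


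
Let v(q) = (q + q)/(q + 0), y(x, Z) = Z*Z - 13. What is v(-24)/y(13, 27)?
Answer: 1/358 ≈ 0.0027933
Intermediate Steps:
y(x, Z) = -13 + Z**2 (y(x, Z) = Z**2 - 13 = -13 + Z**2)
v(q) = 2 (v(q) = (2*q)/q = 2)
v(-24)/y(13, 27) = 2/(-13 + 27**2) = 2/(-13 + 729) = 2/716 = 2*(1/716) = 1/358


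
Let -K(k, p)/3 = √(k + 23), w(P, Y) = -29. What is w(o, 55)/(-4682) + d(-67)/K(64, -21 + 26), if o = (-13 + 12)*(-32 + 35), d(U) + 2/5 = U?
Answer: 29/4682 + 337*√87/1305 ≈ 2.4149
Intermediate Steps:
d(U) = -⅖ + U
o = -3 (o = -1*3 = -3)
K(k, p) = -3*√(23 + k) (K(k, p) = -3*√(k + 23) = -3*√(23 + k))
w(o, 55)/(-4682) + d(-67)/K(64, -21 + 26) = -29/(-4682) + (-⅖ - 67)/((-3*√(23 + 64))) = -29*(-1/4682) - 337*(-√87/261)/5 = 29/4682 - (-337)*√87/1305 = 29/4682 + 337*√87/1305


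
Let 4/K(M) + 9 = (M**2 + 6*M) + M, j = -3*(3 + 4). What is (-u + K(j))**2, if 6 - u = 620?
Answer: 30622900036/81225 ≈ 3.7701e+5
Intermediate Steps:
u = -614 (u = 6 - 1*620 = 6 - 620 = -614)
j = -21 (j = -3*7 = -21)
K(M) = 4/(-9 + M**2 + 7*M) (K(M) = 4/(-9 + ((M**2 + 6*M) + M)) = 4/(-9 + (M**2 + 7*M)) = 4/(-9 + M**2 + 7*M))
(-u + K(j))**2 = (-1*(-614) + 4/(-9 + (-21)**2 + 7*(-21)))**2 = (614 + 4/(-9 + 441 - 147))**2 = (614 + 4/285)**2 = (174994/285)**2 = 30622900036/81225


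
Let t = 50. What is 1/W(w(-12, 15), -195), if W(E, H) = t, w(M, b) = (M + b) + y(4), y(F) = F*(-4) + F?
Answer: 1/50 ≈ 0.020000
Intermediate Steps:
y(F) = -3*F (y(F) = -4*F + F = -3*F)
w(M, b) = -12 + M + b (w(M, b) = (M + b) - 3*4 = (M + b) - 12 = -12 + M + b)
W(E, H) = 50
1/W(w(-12, 15), -195) = 1/50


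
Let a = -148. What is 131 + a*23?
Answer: -3273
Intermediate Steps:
131 + a*23 = 131 - 148*23 = 131 - 3404 = -3273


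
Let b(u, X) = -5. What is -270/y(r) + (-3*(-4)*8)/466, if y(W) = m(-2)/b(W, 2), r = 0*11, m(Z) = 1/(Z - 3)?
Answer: -1572702/233 ≈ -6749.8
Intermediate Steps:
m(Z) = 1/(-3 + Z)
r = 0
y(W) = 1/25 (y(W) = 1/(-3 - 2*(-5)) = -⅕/(-5) = -⅕*(-⅕) = 1/25)
-270/y(r) + (-3*(-4)*8)/466 = -270/1/25 + (-3*(-4)*8)/466 = -270*25 + (12*8)*(1/466) = -6750 + 96*(1/466) = -6750 + 48/233 = -1572702/233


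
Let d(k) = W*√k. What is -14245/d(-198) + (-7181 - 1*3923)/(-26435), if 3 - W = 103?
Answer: 11104/26435 - 259*I*√22/120 ≈ 0.42005 - 10.123*I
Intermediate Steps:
W = -100 (W = 3 - 1*103 = 3 - 103 = -100)
d(k) = -100*√k
-14245/d(-198) + (-7181 - 1*3923)/(-26435) = -14245*I*√22/6600 + (-7181 - 1*3923)/(-26435) = -14245*I*√22/6600 + (-7181 - 3923)*(-1/26435) = -14245*I*√22/6600 - 11104*(-1/26435) = -259*I*√22/120 + 11104/26435 = 11104/26435 - 259*I*√22/120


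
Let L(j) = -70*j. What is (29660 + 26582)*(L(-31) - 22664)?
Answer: -1152623548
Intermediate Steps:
(29660 + 26582)*(L(-31) - 22664) = (29660 + 26582)*(-70*(-31) - 22664) = 56242*(2170 - 22664) = 56242*(-20494) = -1152623548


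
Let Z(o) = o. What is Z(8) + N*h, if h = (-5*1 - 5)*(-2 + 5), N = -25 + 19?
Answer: 188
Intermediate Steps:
N = -6
h = -30 (h = (-5 - 5)*3 = -10*3 = -30)
Z(8) + N*h = 8 - 6*(-30) = 8 + 180 = 188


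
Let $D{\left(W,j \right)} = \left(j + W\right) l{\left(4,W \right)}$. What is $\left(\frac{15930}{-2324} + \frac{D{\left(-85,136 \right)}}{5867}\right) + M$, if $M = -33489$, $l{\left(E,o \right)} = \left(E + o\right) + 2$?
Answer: $- \frac{228361129359}{6817454} \approx -33497.0$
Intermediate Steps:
$l{\left(E,o \right)} = 2 + E + o$
$D{\left(W,j \right)} = \left(6 + W\right) \left(W + j\right)$ ($D{\left(W,j \right)} = \left(j + W\right) \left(2 + 4 + W\right) = \left(W + j\right) \left(6 + W\right) = \left(6 + W\right) \left(W + j\right)$)
$\left(\frac{15930}{-2324} + \frac{D{\left(-85,136 \right)}}{5867}\right) + M = \left(\frac{15930}{-2324} + \frac{\left(6 - 85\right) \left(-85 + 136\right)}{5867}\right) - 33489 = \left(15930 \left(- \frac{1}{2324}\right) + \left(-79\right) 51 \cdot \frac{1}{5867}\right) - 33489 = \left(- \frac{7965}{1162} - \frac{4029}{5867}\right) - 33489 = - \frac{51412353}{6817454} - 33489 = - \frac{228361129359}{6817454}$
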